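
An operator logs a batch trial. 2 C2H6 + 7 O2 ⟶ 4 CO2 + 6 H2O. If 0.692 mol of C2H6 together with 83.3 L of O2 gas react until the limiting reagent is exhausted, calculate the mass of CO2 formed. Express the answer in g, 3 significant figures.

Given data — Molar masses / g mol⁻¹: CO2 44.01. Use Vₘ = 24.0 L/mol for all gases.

n(C2H6) = 0.6920 mol
n(O2) = 83.30 / 24.0 = 3.471 mol
n/ν for C2H6 = 0.6920/2 = 0.3460
n/ν for O2 = 3.471/7 = 0.4959
Smallest n/ν is C2H6 → limiting reagent.
n(CO2) = (4/2) × 0.6920 = 1.384 mol
mass = 1.384 × 44.01 = 60.91 g

60.9 g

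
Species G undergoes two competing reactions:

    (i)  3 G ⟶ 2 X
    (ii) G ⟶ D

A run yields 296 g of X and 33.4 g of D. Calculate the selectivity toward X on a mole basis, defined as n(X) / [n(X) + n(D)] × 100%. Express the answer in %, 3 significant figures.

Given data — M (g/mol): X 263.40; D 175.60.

n(X) = 296 / 263.40 = 1.124 mol
n(D) = 33.4 / 175.60 = 0.1902 mol
selectivity = 1.124/(1.124+0.1902) × 100 = 85.53 %

85.5 %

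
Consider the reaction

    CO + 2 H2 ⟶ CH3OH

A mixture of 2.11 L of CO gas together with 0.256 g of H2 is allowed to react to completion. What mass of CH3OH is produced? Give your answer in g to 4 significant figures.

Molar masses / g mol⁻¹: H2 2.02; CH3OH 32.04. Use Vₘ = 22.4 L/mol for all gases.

n(CO) = 2.110 / 22.4 = 0.09420 mol
n(H2) = 0.2560 / 2.02 = 0.1267 mol
n/ν for CO = 0.09420/1 = 0.09420
n/ν for H2 = 0.1267/2 = 0.06335
Smallest n/ν is H2 → limiting reagent.
n(CH3OH) = (1/2) × 0.1267 = 0.06335 mol
mass = 0.06335 × 32.04 = 2.030 g

2.030 g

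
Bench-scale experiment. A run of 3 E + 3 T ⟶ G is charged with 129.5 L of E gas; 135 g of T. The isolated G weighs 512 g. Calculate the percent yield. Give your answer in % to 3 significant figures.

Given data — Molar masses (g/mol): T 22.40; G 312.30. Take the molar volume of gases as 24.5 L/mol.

93.0 %

n(E) = 129.5 / 24.5 = 5.286 mol
n(T) = 135.0 / 22.40 = 6.027 mol
n/ν for E = 5.286/3 = 1.762
n/ν for T = 6.027/3 = 2.009
Smallest n/ν is E → limiting reagent.
theoretical n(G) = (1/3) × 5.286 = 1.762 mol → 550.3 g
% yield = 512 / 550.3 × 100 = 93.04 %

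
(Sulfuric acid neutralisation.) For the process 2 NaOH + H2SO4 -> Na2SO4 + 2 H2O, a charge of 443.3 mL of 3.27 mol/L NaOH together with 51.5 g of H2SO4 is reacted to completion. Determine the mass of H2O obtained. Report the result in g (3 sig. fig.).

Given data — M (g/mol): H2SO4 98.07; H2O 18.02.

n(NaOH) = 3.27 × 443.3/1000 = 1.450 mol
n(H2SO4) = 51.50 / 98.07 = 0.5251 mol
n/ν → NaOH: 0.7250, H2SO4: 0.5251; H2SO4 is limiting.
n(H2O) = (2/1) × 0.5251 = 1.050 mol
mass = 1.050 × 18.02 = 18.92 g

18.9 g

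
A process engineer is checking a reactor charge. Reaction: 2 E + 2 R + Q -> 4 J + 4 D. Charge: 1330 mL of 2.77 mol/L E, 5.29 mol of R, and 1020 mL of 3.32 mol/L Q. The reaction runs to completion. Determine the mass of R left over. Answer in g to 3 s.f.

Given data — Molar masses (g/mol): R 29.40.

n(E) = 2.77 × 1330/1000 = 3.684 mol
n(R) = 5.290 mol
n(Q) = 3.32 × 1020/1000 = 3.386 mol
n/ν → E: 1.842, R: 2.645, Q: 3.386; E is limiting.
R consumed = (2/2) × 3.684 = 3.684 mol
R remaining = 5.290 − 3.684 = 1.606 mol
mass = 1.606 × 29.40 = 47.22 g

47.2 g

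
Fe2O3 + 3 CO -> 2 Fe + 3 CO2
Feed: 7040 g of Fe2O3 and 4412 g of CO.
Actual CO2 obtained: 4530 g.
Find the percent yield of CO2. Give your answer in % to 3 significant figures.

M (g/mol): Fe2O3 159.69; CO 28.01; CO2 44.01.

77.8 %

n(Fe2O3) = 7040 / 159.69 = 44.09 mol
n(CO) = 4412 / 28.01 = 157.5 mol
n/ν → Fe2O3: 44.09, CO: 52.50; Fe2O3 is limiting.
theoretical n(CO2) = (3/1) × 44.09 = 132.3 mol → 5823 g
% yield = 4530 / 5823 × 100 = 77.79 %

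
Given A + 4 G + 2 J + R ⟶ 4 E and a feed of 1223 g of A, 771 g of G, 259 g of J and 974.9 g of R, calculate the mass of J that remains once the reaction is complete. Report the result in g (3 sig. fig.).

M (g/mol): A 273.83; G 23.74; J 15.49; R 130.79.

n(A) = 1223 / 273.83 = 4.466 mol
n(G) = 771.0 / 23.74 = 32.48 mol
n(J) = 259.0 / 15.49 = 16.72 mol
n(R) = 974.9 / 130.79 = 7.454 mol
n/ν for A = 4.466/1 = 4.466
n/ν for G = 32.48/4 = 8.120
n/ν for J = 16.72/2 = 8.360
n/ν for R = 7.454/1 = 7.454
Smallest n/ν is A → limiting reagent.
J consumed = (2/1) × 4.466 = 8.932 mol
J remaining = 16.72 − 8.932 = 7.788 mol
mass = 7.788 × 15.49 = 120.6 g

121 g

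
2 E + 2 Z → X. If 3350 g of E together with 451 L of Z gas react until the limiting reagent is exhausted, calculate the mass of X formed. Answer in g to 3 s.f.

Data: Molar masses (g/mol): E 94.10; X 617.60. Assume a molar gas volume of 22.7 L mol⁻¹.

6140 g

n(E) = 3350 / 94.10 = 35.60 mol
n(Z) = 451.0 / 22.7 = 19.87 mol
n/ν for E = 35.60/2 = 17.80
n/ν for Z = 19.87/2 = 9.935
Smallest n/ν is Z → limiting reagent.
n(X) = (1/2) × 19.87 = 9.935 mol
mass = 9.935 × 617.60 = 6136 g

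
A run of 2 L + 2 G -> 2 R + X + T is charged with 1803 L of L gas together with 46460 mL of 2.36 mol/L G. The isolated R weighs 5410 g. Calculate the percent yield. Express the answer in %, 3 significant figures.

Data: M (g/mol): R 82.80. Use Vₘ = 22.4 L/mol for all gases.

81.2 %

n(L) = 1803 / 22.4 = 80.49 mol
n(G) = 2.36 × 46460/1000 = 109.6 mol
n/ν → L: 40.25, G: 54.80; L is limiting.
theoretical n(R) = (2/2) × 80.49 = 80.49 mol → 6665 g
% yield = 5410 / 6665 × 100 = 81.17 %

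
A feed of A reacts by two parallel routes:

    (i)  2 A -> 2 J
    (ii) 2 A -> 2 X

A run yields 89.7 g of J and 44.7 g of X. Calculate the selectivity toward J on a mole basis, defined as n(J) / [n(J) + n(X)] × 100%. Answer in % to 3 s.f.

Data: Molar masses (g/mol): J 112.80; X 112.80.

66.7 %

n(J) = 89.7 / 112.80 = 0.7952 mol
n(X) = 44.7 / 112.80 = 0.3963 mol
selectivity = 0.7952/(0.7952+0.3963) × 100 = 66.74 %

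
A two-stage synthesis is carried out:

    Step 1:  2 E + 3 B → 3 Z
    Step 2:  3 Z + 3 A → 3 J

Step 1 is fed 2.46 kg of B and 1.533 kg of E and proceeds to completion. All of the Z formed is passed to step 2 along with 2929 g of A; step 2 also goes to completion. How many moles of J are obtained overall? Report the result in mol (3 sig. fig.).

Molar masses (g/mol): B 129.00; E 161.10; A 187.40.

Step 1:
n(B) = 2.460×1000 / 129.00 = 19.07 mol
n(E) = 1.533×1000 / 161.10 = 9.516 mol
n/ν for B = 19.07/3 = 6.357
n/ν for E = 9.516/2 = 4.758
Smallest n/ν is E → limiting reagent.
n(Z) produced = (3/2) × 9.516 = 14.27 mol
Step 2:
n(Z) available = 14.27 mol
n(A) = 2929 / 187.40 = 15.63 mol
n/ν for Z = 14.27/3 = 4.757
n/ν for A = 15.63/3 = 5.210
Smallest n/ν is Z → limiting reagent.
n(J) = (3/3) × 14.27 = 14.27 mol

14.3 mol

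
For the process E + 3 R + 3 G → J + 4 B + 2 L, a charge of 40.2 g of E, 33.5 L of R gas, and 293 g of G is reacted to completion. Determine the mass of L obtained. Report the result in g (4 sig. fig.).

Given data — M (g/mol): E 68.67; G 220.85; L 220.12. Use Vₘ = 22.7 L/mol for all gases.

n(E) = 40.20 / 68.67 = 0.5854 mol
n(R) = 33.50 / 22.7 = 1.476 mol
n(G) = 293.0 / 220.85 = 1.327 mol
n/ν for E = 0.5854/1 = 0.5854
n/ν for R = 1.476/3 = 0.4920
n/ν for G = 1.327/3 = 0.4423
Smallest n/ν is G → limiting reagent.
n(L) = (2/3) × 1.327 = 0.8847 mol
mass = 0.8847 × 220.12 = 194.7 g

194.7 g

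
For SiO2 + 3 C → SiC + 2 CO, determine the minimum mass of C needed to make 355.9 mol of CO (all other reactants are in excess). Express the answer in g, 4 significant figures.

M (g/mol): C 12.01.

n(CO) = 355.9 mol
n(C) = (3/2) × 355.9 = 533.9 mol
mass = 533.9 × 12.01 = 6412 g

6412 g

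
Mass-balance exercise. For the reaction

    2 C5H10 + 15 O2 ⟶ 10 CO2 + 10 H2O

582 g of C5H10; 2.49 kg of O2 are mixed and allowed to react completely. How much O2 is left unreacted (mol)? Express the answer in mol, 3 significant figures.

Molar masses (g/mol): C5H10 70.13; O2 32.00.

15.6 mol

n(C5H10) = 582.0 / 70.13 = 8.299 mol
n(O2) = 2.490×1000 / 32.00 = 77.81 mol
n/ν → C5H10: 4.150, O2: 5.187; C5H10 is limiting.
O2 consumed = (15/2) × 8.299 = 62.24 mol
O2 remaining = 77.81 − 62.24 = 15.57 mol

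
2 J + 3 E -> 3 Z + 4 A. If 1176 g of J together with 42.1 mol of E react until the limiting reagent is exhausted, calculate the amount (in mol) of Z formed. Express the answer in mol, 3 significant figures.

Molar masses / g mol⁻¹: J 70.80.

n(J) = 1176 / 70.80 = 16.61 mol
n(E) = 42.10 mol
n/ν → J: 8.305, E: 14.03; J is limiting.
n(Z) = (3/2) × 16.61 = 24.92 mol

24.9 mol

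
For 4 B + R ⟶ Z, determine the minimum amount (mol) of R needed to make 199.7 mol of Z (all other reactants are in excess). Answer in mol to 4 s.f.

n(Z) = 199.7 mol
n(R) = (1/1) × 199.7 = 199.7 mol

199.7 mol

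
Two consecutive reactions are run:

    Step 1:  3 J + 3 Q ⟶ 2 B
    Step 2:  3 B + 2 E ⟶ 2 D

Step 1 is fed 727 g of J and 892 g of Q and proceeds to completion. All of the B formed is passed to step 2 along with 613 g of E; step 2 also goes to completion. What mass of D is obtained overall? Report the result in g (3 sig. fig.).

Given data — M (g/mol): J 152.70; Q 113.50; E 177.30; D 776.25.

Step 1:
n(J) = 727.0 / 152.70 = 4.761 mol
n(Q) = 892.0 / 113.50 = 7.859 mol
n/ν for J = 4.761/3 = 1.587
n/ν for Q = 7.859/3 = 2.620
Smallest n/ν is J → limiting reagent.
n(B) produced = (2/3) × 4.761 = 3.174 mol
Step 2:
n(B) available = 3.174 mol
n(E) = 613.0 / 177.30 = 3.457 mol
n/ν for B = 3.174/3 = 1.058
n/ν for E = 3.457/2 = 1.729
Smallest n/ν is B → limiting reagent.
n(D) = (2/3) × 3.174 = 2.116 mol
mass = 2.116 × 776.25 = 1643 g

1640 g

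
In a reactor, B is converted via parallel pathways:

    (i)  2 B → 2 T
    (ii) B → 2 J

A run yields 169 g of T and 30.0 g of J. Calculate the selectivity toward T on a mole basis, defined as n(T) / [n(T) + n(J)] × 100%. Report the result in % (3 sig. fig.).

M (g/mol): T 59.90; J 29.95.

73.8 %

n(T) = 169 / 59.90 = 2.821 mol
n(J) = 30.0 / 29.95 = 1.002 mol
selectivity = 2.821/(2.821+1.002) × 100 = 73.79 %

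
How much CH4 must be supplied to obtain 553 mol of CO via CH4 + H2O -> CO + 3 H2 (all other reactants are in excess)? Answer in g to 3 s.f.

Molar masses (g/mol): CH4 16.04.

8870 g

n(CO) = 553.0 mol
n(CH4) = (1/1) × 553.0 = 553.0 mol
mass = 553.0 × 16.04 = 8870 g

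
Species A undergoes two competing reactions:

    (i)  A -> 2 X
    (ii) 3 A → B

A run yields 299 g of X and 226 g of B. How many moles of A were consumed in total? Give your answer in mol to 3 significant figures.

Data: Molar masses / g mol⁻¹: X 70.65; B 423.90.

n(X) = 299 / 70.65 = 4.232 mol
n(B) = 226 / 423.90 = 0.5331 mol
n(A) via (i) = (1/2)×4.232 = 2.116 mol
n(A) via (ii) = (3/1)×0.5331 = 1.599 mol
total n(A) = 2.116 + 1.599 = 3.715 mol

3.72 mol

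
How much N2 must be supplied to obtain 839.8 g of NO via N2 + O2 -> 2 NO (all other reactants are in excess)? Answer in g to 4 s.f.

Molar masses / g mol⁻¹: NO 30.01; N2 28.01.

391.9 g

n(NO) = 839.8 / 30.01 = 27.98 mol
n(N2) = (1/2) × 27.98 = 13.99 mol
mass = 13.99 × 28.01 = 391.9 g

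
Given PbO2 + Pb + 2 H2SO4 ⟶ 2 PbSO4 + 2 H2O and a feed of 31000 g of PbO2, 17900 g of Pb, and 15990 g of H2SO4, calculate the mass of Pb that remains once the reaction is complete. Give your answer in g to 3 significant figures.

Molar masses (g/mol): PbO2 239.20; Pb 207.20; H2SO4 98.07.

1010 g

n(PbO2) = 31000 / 239.20 = 129.6 mol
n(Pb) = 17900 / 207.20 = 86.39 mol
n(H2SO4) = 15990 / 98.07 = 163.0 mol
n/ν → PbO2: 129.6, Pb: 86.39, H2SO4: 81.50; H2SO4 is limiting.
Pb consumed = (1/2) × 163.0 = 81.50 mol
Pb remaining = 86.39 − 81.50 = 4.890 mol
mass = 4.890 × 207.20 = 1013 g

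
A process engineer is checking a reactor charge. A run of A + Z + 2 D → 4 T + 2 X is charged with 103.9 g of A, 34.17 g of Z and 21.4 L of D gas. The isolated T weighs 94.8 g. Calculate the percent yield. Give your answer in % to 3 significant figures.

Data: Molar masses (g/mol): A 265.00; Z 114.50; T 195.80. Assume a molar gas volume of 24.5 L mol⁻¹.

40.6 %

n(A) = 103.9 / 265.00 = 0.3921 mol
n(Z) = 34.17 / 114.50 = 0.2984 mol
n(D) = 21.40 / 24.5 = 0.8735 mol
n/ν for A = 0.3921/1 = 0.3921
n/ν for Z = 0.2984/1 = 0.2984
n/ν for D = 0.8735/2 = 0.4368
Smallest n/ν is Z → limiting reagent.
theoretical n(T) = (4/1) × 0.2984 = 1.194 mol → 233.8 g
% yield = 94.8 / 233.8 × 100 = 40.55 %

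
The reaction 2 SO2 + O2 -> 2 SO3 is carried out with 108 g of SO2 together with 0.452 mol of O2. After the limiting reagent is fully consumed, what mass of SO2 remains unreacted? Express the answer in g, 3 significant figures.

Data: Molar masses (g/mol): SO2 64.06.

50.1 g

n(SO2) = 108.0 / 64.06 = 1.686 mol
n(O2) = 0.4520 mol
n/ν for SO2 = 1.686/2 = 0.8430
n/ν for O2 = 0.4520/1 = 0.4520
Smallest n/ν is O2 → limiting reagent.
SO2 consumed = (2/1) × 0.4520 = 0.9040 mol
SO2 remaining = 1.686 − 0.9040 = 0.7820 mol
mass = 0.7820 × 64.06 = 50.09 g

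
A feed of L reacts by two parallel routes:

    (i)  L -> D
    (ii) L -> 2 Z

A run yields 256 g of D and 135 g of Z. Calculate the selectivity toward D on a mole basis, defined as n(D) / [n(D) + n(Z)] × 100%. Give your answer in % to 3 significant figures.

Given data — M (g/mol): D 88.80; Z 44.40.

n(D) = 256 / 88.80 = 2.883 mol
n(Z) = 135 / 44.40 = 3.041 mol
selectivity = 2.883/(2.883+3.041) × 100 = 48.67 %

48.7 %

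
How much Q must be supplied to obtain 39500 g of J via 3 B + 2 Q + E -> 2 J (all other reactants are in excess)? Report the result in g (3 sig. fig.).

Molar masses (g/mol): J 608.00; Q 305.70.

19900 g

n(J) = 39500 / 608.00 = 64.97 mol
n(Q) = (2/2) × 64.97 = 64.97 mol
mass = 64.97 × 305.70 = 19860 g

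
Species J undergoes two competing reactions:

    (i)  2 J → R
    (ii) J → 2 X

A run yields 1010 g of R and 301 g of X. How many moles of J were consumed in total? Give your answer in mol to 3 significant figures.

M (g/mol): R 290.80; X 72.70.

n(R) = 1010 / 290.80 = 3.473 mol
n(X) = 301 / 72.70 = 4.140 mol
n(J) via (i) = (2/1)×3.473 = 6.946 mol
n(J) via (ii) = (1/2)×4.140 = 2.070 mol
total n(J) = 6.946 + 2.070 = 9.016 mol

9.02 mol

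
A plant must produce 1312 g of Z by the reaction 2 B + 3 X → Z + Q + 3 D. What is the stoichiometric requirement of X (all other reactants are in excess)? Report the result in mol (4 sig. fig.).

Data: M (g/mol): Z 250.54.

15.71 mol

n(Z) = 1312 / 250.54 = 5.237 mol
n(X) = (3/1) × 5.237 = 15.71 mol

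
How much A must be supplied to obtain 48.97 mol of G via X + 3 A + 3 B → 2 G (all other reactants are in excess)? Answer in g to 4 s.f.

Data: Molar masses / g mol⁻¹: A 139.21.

10230 g

n(G) = 48.97 mol
n(A) = (3/2) × 48.97 = 73.46 mol
mass = 73.46 × 139.21 = 10230 g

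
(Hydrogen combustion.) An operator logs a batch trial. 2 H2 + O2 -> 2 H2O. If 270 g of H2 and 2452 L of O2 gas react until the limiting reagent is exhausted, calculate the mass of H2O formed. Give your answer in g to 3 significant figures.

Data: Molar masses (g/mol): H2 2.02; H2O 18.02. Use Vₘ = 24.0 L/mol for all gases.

n(H2) = 270.0 / 2.02 = 133.7 mol
n(O2) = 2452 / 24.0 = 102.2 mol
n/ν for H2 = 133.7/2 = 66.85
n/ν for O2 = 102.2/1 = 102.2
Smallest n/ν is H2 → limiting reagent.
n(H2O) = (2/2) × 133.7 = 133.7 mol
mass = 133.7 × 18.02 = 2409 g

2410 g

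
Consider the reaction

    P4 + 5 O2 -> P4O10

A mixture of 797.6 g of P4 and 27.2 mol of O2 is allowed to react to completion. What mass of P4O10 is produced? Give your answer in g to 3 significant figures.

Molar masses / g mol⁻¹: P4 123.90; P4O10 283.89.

1540 g

n(P4) = 797.6 / 123.90 = 6.437 mol
n(O2) = 27.20 mol
n/ν for P4 = 6.437/1 = 6.437
n/ν for O2 = 27.20/5 = 5.440
Smallest n/ν is O2 → limiting reagent.
n(P4O10) = (1/5) × 27.20 = 5.440 mol
mass = 5.440 × 283.89 = 1544 g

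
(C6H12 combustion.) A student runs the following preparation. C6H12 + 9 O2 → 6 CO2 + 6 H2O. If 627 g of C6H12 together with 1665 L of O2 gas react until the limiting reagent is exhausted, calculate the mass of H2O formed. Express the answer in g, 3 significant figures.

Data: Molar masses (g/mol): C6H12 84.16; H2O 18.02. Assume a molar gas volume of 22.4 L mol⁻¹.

n(C6H12) = 627.0 / 84.16 = 7.450 mol
n(O2) = 1665 / 22.4 = 74.33 mol
n/ν for C6H12 = 7.450/1 = 7.450
n/ν for O2 = 74.33/9 = 8.259
Smallest n/ν is C6H12 → limiting reagent.
n(H2O) = (6/1) × 7.450 = 44.70 mol
mass = 44.70 × 18.02 = 805.5 g

806 g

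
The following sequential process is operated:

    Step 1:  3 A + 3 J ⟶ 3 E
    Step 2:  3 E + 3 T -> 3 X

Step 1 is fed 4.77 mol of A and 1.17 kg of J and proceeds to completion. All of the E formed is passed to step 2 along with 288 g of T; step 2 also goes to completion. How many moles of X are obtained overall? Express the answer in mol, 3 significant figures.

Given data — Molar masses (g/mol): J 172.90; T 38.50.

Step 1:
n(A) = 4.770 mol
n(J) = 1.170×1000 / 172.90 = 6.767 mol
n/ν → A: 1.590, J: 2.256; A is limiting.
n(E) produced = (3/3) × 4.770 = 4.770 mol
Step 2:
n(E) available = 4.770 mol
n(T) = 288.0 / 38.50 = 7.481 mol
n/ν → E: 1.590, T: 2.494; E is limiting.
n(X) = (3/3) × 4.770 = 4.770 mol

4.77 mol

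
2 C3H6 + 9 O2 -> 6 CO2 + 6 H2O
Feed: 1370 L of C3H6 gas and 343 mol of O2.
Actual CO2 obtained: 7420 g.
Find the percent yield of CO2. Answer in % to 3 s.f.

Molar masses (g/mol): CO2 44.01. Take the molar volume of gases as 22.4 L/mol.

91.9 %

n(C3H6) = 1370 / 22.4 = 61.16 mol
n(O2) = 343.0 mol
n/ν for C3H6 = 61.16/2 = 30.58
n/ν for O2 = 343.0/9 = 38.11
Smallest n/ν is C3H6 → limiting reagent.
theoretical n(CO2) = (6/2) × 61.16 = 183.5 mol → 8076 g
% yield = 7420 / 8076 × 100 = 91.88 %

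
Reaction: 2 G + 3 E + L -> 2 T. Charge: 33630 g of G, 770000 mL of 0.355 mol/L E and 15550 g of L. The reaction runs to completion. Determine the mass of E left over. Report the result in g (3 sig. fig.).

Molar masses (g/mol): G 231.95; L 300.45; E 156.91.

18500 g

n(G) = 33630 / 231.95 = 145.0 mol
n(E) = 0.355 × 770000/1000 = 273.4 mol
n(L) = 15550 / 300.45 = 51.76 mol
n/ν for G = 145.0/2 = 72.50
n/ν for E = 273.4/3 = 91.13
n/ν for L = 51.76/1 = 51.76
Smallest n/ν is L → limiting reagent.
E consumed = (3/1) × 51.76 = 155.3 mol
E remaining = 273.4 − 155.3 = 118.1 mol
mass = 118.1 × 156.91 = 18530 g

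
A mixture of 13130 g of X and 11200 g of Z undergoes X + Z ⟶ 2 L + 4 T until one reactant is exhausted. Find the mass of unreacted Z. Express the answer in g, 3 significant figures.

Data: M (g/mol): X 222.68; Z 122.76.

n(X) = 13130 / 222.68 = 58.96 mol
n(Z) = 11200 / 122.76 = 91.23 mol
n/ν for X = 58.96/1 = 58.96
n/ν for Z = 91.23/1 = 91.23
Smallest n/ν is X → limiting reagent.
Z consumed = (1/1) × 58.96 = 58.96 mol
Z remaining = 91.23 − 58.96 = 32.27 mol
mass = 32.27 × 122.76 = 3961 g

3960 g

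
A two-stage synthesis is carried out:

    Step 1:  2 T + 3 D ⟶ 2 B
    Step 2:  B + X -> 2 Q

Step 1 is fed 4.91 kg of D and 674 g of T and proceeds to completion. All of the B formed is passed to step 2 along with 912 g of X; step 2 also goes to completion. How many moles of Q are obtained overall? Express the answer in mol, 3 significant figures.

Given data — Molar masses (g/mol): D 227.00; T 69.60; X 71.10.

Step 1:
n(D) = 4.910×1000 / 227.00 = 21.63 mol
n(T) = 674.0 / 69.60 = 9.684 mol
n/ν for D = 21.63/3 = 7.210
n/ν for T = 9.684/2 = 4.842
Smallest n/ν is T → limiting reagent.
n(B) produced = (2/2) × 9.684 = 9.684 mol
Step 2:
n(B) available = 9.684 mol
n(X) = 912.0 / 71.10 = 12.83 mol
n/ν for B = 9.684/1 = 9.684
n/ν for X = 12.83/1 = 12.83
Smallest n/ν is B → limiting reagent.
n(Q) = (2/1) × 9.684 = 19.37 mol

19.4 mol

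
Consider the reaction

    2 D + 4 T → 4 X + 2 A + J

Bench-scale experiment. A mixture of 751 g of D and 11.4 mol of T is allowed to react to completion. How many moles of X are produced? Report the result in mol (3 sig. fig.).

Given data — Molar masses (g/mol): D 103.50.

n(D) = 751.0 / 103.50 = 7.256 mol
n(T) = 11.40 mol
n/ν for D = 7.256/2 = 3.628
n/ν for T = 11.40/4 = 2.850
Smallest n/ν is T → limiting reagent.
n(X) = (4/4) × 11.40 = 11.40 mol

11.4 mol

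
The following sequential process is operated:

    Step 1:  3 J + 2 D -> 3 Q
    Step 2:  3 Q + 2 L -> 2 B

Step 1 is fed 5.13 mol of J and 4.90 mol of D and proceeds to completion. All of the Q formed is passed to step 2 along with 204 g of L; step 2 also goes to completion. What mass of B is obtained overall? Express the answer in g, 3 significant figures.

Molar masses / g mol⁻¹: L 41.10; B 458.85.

Step 1:
n(J) = 5.130 mol
n(D) = 4.900 mol
n/ν for J = 5.130/3 = 1.710
n/ν for D = 4.900/2 = 2.450
Smallest n/ν is J → limiting reagent.
n(Q) produced = (3/3) × 5.130 = 5.130 mol
Step 2:
n(Q) available = 5.130 mol
n(L) = 204.0 / 41.10 = 4.964 mol
n/ν for Q = 5.130/3 = 1.710
n/ν for L = 4.964/2 = 2.482
Smallest n/ν is Q → limiting reagent.
n(B) = (2/3) × 5.130 = 3.420 mol
mass = 3.420 × 458.85 = 1569 g

1570 g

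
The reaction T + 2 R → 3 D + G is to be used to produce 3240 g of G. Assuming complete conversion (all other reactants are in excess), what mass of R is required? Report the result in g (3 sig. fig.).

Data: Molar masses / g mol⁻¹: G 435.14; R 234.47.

n(G) = 3240 / 435.14 = 7.446 mol
n(R) = (2/1) × 7.446 = 14.89 mol
mass = 14.89 × 234.47 = 3491 g

3490 g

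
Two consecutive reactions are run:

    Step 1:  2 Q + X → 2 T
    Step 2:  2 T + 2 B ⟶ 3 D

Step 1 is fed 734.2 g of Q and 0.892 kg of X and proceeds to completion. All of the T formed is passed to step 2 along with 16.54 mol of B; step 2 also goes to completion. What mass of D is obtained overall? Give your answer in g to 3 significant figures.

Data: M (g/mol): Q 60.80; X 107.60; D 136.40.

2470 g

Step 1:
n(Q) = 734.2 / 60.80 = 12.08 mol
n(X) = 0.8920×1000 / 107.60 = 8.290 mol
n/ν for Q = 12.08/2 = 6.040
n/ν for X = 8.290/1 = 8.290
Smallest n/ν is Q → limiting reagent.
n(T) produced = (2/2) × 12.08 = 12.08 mol
Step 2:
n(T) available = 12.08 mol
n(B) = 16.54 mol
n/ν for T = 12.08/2 = 6.040
n/ν for B = 16.54/2 = 8.270
Smallest n/ν is T → limiting reagent.
n(D) = (3/2) × 12.08 = 18.12 mol
mass = 18.12 × 136.40 = 2472 g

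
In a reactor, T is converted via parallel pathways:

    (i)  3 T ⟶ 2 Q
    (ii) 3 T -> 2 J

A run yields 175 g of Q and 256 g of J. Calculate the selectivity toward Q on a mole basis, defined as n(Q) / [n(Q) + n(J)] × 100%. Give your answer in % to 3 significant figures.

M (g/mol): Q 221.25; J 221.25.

n(Q) = 175 / 221.25 = 0.7910 mol
n(J) = 256 / 221.25 = 1.157 mol
selectivity = 0.7910/(0.7910+1.157) × 100 = 40.61 %

40.6 %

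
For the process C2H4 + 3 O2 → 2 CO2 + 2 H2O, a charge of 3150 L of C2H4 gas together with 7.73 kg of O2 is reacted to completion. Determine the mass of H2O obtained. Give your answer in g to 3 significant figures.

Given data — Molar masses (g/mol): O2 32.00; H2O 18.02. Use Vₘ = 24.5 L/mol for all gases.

2900 g

n(C2H4) = 3150 / 24.5 = 128.6 mol
n(O2) = 7.730×1000 / 32.00 = 241.6 mol
n/ν for C2H4 = 128.6/1 = 128.6
n/ν for O2 = 241.6/3 = 80.53
Smallest n/ν is O2 → limiting reagent.
n(H2O) = (2/3) × 241.6 = 161.1 mol
mass = 161.1 × 18.02 = 2903 g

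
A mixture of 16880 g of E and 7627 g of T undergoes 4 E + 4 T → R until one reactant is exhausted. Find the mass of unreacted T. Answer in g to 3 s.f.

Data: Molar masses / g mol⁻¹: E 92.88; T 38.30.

n(E) = 16880 / 92.88 = 181.7 mol
n(T) = 7627 / 38.30 = 199.1 mol
n/ν for E = 181.7/4 = 45.43
n/ν for T = 199.1/4 = 49.78
Smallest n/ν is E → limiting reagent.
T consumed = (4/4) × 181.7 = 181.7 mol
T remaining = 199.1 − 181.7 = 17.40 mol
mass = 17.40 × 38.30 = 666.4 g

666 g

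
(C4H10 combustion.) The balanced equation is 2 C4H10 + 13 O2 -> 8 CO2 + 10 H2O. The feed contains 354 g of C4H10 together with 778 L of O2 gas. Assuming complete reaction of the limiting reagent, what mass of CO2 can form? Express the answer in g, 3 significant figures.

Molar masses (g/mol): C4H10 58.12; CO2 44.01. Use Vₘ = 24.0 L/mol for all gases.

878 g

n(C4H10) = 354.0 / 58.12 = 6.091 mol
n(O2) = 778.0 / 24.0 = 32.42 mol
n/ν → C4H10: 3.046, O2: 2.494; O2 is limiting.
n(CO2) = (8/13) × 32.42 = 19.95 mol
mass = 19.95 × 44.01 = 878.0 g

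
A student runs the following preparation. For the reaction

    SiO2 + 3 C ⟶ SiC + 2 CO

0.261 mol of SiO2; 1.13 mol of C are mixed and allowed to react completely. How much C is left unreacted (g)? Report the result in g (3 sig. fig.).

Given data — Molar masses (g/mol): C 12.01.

4.17 g

n(SiO2) = 0.2610 mol
n(C) = 1.130 mol
n/ν → SiO2: 0.2610, C: 0.3767; SiO2 is limiting.
C consumed = (3/1) × 0.2610 = 0.7830 mol
C remaining = 1.130 − 0.7830 = 0.3470 mol
mass = 0.3470 × 12.01 = 4.167 g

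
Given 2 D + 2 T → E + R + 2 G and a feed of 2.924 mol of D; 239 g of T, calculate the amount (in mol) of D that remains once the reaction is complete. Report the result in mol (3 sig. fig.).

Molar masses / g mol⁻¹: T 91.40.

n(D) = 2.924 mol
n(T) = 239.0 / 91.40 = 2.615 mol
n/ν for D = 2.924/2 = 1.462
n/ν for T = 2.615/2 = 1.308
Smallest n/ν is T → limiting reagent.
D consumed = (2/2) × 2.615 = 2.615 mol
D remaining = 2.924 − 2.615 = 0.3090 mol

0.309 mol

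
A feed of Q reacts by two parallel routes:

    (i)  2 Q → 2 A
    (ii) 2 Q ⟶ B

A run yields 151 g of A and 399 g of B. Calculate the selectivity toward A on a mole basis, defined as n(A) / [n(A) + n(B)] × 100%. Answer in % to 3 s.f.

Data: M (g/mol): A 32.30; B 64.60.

43.1 %

n(A) = 151 / 32.30 = 4.675 mol
n(B) = 399 / 64.60 = 6.176 mol
selectivity = 4.675/(4.675+6.176) × 100 = 43.08 %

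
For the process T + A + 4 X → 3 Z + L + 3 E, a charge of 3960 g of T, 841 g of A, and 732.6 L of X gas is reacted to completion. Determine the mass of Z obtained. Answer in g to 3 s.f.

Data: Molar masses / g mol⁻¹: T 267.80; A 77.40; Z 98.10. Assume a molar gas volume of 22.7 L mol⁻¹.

n(T) = 3960 / 267.80 = 14.79 mol
n(A) = 841.0 / 77.40 = 10.87 mol
n(X) = 732.6 / 22.7 = 32.27 mol
n/ν → T: 14.79, A: 10.87, X: 8.068; X is limiting.
n(Z) = (3/4) × 32.27 = 24.20 mol
mass = 24.20 × 98.10 = 2374 g

2370 g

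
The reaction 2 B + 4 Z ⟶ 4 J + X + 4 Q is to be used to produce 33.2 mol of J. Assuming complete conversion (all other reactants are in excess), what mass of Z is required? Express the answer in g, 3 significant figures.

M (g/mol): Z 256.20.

n(J) = 33.20 mol
n(Z) = (4/4) × 33.20 = 33.20 mol
mass = 33.20 × 256.20 = 8506 g

8510 g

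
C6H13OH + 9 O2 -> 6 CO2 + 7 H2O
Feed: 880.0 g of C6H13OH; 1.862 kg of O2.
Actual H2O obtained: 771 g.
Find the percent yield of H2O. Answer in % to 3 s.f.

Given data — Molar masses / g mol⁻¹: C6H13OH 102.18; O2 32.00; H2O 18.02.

94.5 %

n(C6H13OH) = 880.0 / 102.18 = 8.612 mol
n(O2) = 1.862×1000 / 32.00 = 58.19 mol
n/ν for C6H13OH = 8.612/1 = 8.612
n/ν for O2 = 58.19/9 = 6.466
Smallest n/ν is O2 → limiting reagent.
theoretical n(H2O) = (7/9) × 58.19 = 45.26 mol → 815.6 g
% yield = 771 / 815.6 × 100 = 94.53 %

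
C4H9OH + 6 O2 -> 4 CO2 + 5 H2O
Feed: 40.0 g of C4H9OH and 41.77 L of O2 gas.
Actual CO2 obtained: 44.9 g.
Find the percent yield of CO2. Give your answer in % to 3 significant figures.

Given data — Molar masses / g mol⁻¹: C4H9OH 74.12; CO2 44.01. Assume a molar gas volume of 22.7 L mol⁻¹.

83.2 %

n(C4H9OH) = 40.00 / 74.12 = 0.5397 mol
n(O2) = 41.77 / 22.7 = 1.840 mol
n/ν for C4H9OH = 0.5397/1 = 0.5397
n/ν for O2 = 1.840/6 = 0.3067
Smallest n/ν is O2 → limiting reagent.
theoretical n(CO2) = (4/6) × 1.840 = 1.227 mol → 54.00 g
% yield = 44.9 / 54.00 × 100 = 83.15 %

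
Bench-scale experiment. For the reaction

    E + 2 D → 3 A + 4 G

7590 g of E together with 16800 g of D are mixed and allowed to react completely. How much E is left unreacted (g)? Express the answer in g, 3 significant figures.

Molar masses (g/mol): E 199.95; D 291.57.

1830 g

n(E) = 7590 / 199.95 = 37.96 mol
n(D) = 16800 / 291.57 = 57.62 mol
n/ν for E = 37.96/1 = 37.96
n/ν for D = 57.62/2 = 28.81
Smallest n/ν is D → limiting reagent.
E consumed = (1/2) × 57.62 = 28.81 mol
E remaining = 37.96 − 28.81 = 9.150 mol
mass = 9.150 × 199.95 = 1830 g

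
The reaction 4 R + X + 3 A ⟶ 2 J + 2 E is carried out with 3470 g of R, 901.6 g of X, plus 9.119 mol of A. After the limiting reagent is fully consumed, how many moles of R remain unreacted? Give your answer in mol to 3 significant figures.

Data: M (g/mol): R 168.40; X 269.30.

8.45 mol

n(R) = 3470 / 168.40 = 20.61 mol
n(X) = 901.6 / 269.30 = 3.348 mol
n(A) = 9.119 mol
n/ν for R = 20.61/4 = 5.153
n/ν for X = 3.348/1 = 3.348
n/ν for A = 9.119/3 = 3.040
Smallest n/ν is A → limiting reagent.
R consumed = (4/3) × 9.119 = 12.16 mol
R remaining = 20.61 − 12.16 = 8.450 mol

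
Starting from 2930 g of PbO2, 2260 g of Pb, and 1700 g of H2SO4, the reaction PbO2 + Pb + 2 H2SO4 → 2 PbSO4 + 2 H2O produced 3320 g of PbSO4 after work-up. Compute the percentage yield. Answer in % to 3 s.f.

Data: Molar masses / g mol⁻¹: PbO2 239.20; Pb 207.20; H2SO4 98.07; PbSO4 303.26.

63.2 %

n(PbO2) = 2930 / 239.20 = 12.25 mol
n(Pb) = 2260 / 207.20 = 10.91 mol
n(H2SO4) = 1700 / 98.07 = 17.33 mol
n/ν → PbO2: 12.25, Pb: 10.91, H2SO4: 8.665; H2SO4 is limiting.
theoretical n(PbSO4) = (2/2) × 17.33 = 17.33 mol → 5255 g
% yield = 3320 / 5255 × 100 = 63.18 %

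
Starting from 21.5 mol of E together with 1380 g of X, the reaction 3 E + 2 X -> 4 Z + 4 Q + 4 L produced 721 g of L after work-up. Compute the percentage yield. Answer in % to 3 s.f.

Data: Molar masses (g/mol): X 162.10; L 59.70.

n(E) = 21.50 mol
n(X) = 1380 / 162.10 = 8.513 mol
n/ν for E = 21.50/3 = 7.167
n/ν for X = 8.513/2 = 4.257
Smallest n/ν is X → limiting reagent.
theoretical n(L) = (4/2) × 8.513 = 17.03 mol → 1017 g
% yield = 721 / 1017 × 100 = 70.89 %

70.9 %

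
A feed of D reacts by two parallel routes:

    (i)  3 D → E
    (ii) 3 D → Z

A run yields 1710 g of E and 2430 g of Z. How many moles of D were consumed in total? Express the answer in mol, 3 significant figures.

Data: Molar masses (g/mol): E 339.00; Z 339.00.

n(E) = 1710 / 339.00 = 5.044 mol
n(Z) = 2430 / 339.00 = 7.168 mol
n(D) via (i) = (3/1)×5.044 = 15.13 mol
n(D) via (ii) = (3/1)×7.168 = 21.50 mol
total n(D) = 15.13 + 21.50 = 36.63 mol

36.6 mol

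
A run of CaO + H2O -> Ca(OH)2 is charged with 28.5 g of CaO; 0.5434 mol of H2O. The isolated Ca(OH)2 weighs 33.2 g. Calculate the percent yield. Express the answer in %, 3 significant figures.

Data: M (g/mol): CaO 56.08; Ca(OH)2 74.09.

n(CaO) = 28.50 / 56.08 = 0.5082 mol
n(H2O) = 0.5434 mol
n/ν for CaO = 0.5082/1 = 0.5082
n/ν for H2O = 0.5434/1 = 0.5434
Smallest n/ν is CaO → limiting reagent.
theoretical n(Ca(OH)2) = (1/1) × 0.5082 = 0.5082 mol → 37.65 g
% yield = 33.2 / 37.65 × 100 = 88.18 %

88.2 %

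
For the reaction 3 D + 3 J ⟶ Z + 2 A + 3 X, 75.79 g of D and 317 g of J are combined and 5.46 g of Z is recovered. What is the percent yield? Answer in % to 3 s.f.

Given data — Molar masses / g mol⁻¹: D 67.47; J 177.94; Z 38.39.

n(D) = 75.79 / 67.47 = 1.123 mol
n(J) = 317.0 / 177.94 = 1.781 mol
n/ν for D = 1.123/3 = 0.3743
n/ν for J = 1.781/3 = 0.5937
Smallest n/ν is D → limiting reagent.
theoretical n(Z) = (1/3) × 1.123 = 0.3743 mol → 14.37 g
% yield = 5.46 / 14.37 × 100 = 38.00 %

38.0 %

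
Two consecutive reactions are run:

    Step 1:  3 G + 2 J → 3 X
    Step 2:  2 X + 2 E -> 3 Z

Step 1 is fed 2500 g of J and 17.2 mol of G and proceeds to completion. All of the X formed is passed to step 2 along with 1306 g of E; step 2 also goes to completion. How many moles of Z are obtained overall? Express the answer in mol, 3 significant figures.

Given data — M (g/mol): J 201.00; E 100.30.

19.5 mol

Step 1:
n(J) = 2500 / 201.00 = 12.44 mol
n(G) = 17.20 mol
n/ν → J: 6.220, G: 5.733; G is limiting.
n(X) produced = (3/3) × 17.20 = 17.20 mol
Step 2:
n(X) available = 17.20 mol
n(E) = 1306 / 100.30 = 13.02 mol
n/ν → X: 8.600, E: 6.510; E is limiting.
n(Z) = (3/2) × 13.02 = 19.53 mol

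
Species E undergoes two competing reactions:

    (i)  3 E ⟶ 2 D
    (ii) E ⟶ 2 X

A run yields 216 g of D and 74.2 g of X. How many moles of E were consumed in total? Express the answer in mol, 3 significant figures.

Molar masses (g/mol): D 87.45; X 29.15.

4.98 mol

n(D) = 216 / 87.45 = 2.470 mol
n(X) = 74.2 / 29.15 = 2.545 mol
n(E) via (i) = (3/2)×2.470 = 3.705 mol
n(E) via (ii) = (1/2)×2.545 = 1.273 mol
total n(E) = 3.705 + 1.273 = 4.978 mol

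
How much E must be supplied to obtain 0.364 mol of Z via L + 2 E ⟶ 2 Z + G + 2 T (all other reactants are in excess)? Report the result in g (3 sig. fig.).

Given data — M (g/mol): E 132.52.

n(Z) = 0.3640 mol
n(E) = (2/2) × 0.3640 = 0.3640 mol
mass = 0.3640 × 132.52 = 48.24 g

48.2 g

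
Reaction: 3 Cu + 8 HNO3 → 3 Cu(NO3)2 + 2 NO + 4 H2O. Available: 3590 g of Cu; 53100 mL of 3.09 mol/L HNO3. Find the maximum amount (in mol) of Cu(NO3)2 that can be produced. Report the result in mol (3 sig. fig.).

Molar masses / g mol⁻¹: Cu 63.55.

n(Cu) = 3590 / 63.55 = 56.49 mol
n(HNO3) = 3.09 × 53100/1000 = 164.1 mol
n/ν for Cu = 56.49/3 = 18.83
n/ν for HNO3 = 164.1/8 = 20.51
Smallest n/ν is Cu → limiting reagent.
n(Cu(NO3)2) = (3/3) × 56.49 = 56.49 mol

56.5 mol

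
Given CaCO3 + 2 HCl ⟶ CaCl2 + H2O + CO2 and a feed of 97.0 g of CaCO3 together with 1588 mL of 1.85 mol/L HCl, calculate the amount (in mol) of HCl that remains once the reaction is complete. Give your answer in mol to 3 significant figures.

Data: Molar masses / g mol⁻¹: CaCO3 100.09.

1.00 mol

n(CaCO3) = 97.00 / 100.09 = 0.9691 mol
n(HCl) = 1.85 × 1588/1000 = 2.938 mol
n/ν for CaCO3 = 0.9691/1 = 0.9691
n/ν for HCl = 2.938/2 = 1.469
Smallest n/ν is CaCO3 → limiting reagent.
HCl consumed = (2/1) × 0.9691 = 1.938 mol
HCl remaining = 2.938 − 1.938 = 1.000 mol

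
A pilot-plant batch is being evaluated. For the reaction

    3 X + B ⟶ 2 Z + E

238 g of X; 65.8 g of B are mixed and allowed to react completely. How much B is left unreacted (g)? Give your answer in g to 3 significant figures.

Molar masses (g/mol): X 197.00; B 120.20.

n(X) = 238.0 / 197.00 = 1.208 mol
n(B) = 65.80 / 120.20 = 0.5474 mol
n/ν → X: 0.4027, B: 0.5474; X is limiting.
B consumed = (1/3) × 1.208 = 0.4027 mol
B remaining = 0.5474 − 0.4027 = 0.1447 mol
mass = 0.1447 × 120.20 = 17.39 g

17.4 g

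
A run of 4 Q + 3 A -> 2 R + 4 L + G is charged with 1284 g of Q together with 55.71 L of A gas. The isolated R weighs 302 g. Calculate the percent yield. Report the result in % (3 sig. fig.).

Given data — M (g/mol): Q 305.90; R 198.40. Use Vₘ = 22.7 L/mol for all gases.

n(Q) = 1284 / 305.90 = 4.197 mol
n(A) = 55.71 / 22.7 = 2.454 mol
n/ν → Q: 1.049, A: 0.8180; A is limiting.
theoretical n(R) = (2/3) × 2.454 = 1.636 mol → 324.6 g
% yield = 302 / 324.6 × 100 = 93.04 %

93.0 %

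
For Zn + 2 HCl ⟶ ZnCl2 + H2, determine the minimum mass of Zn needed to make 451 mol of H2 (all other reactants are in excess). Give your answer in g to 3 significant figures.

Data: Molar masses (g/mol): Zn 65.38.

n(H2) = 451.0 mol
n(Zn) = (1/1) × 451.0 = 451.0 mol
mass = 451.0 × 65.38 = 29490 g

29500 g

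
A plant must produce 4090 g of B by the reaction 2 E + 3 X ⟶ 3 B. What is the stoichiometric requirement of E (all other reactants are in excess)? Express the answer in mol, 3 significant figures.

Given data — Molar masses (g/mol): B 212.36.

n(B) = 4090 / 212.36 = 19.26 mol
n(E) = (2/3) × 19.26 = 12.84 mol

12.8 mol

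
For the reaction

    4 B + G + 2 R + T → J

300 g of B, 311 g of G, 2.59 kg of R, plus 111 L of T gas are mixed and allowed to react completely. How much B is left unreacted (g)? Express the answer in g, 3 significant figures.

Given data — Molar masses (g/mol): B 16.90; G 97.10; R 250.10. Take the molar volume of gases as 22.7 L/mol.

83.5 g

n(B) = 300.0 / 16.90 = 17.75 mol
n(G) = 311.0 / 97.10 = 3.203 mol
n(R) = 2.590×1000 / 250.10 = 10.36 mol
n(T) = 111.0 / 22.7 = 4.890 mol
n/ν → B: 4.438, G: 3.203, R: 5.180, T: 4.890; G is limiting.
B consumed = (4/1) × 3.203 = 12.81 mol
B remaining = 17.75 − 12.81 = 4.940 mol
mass = 4.940 × 16.90 = 83.49 g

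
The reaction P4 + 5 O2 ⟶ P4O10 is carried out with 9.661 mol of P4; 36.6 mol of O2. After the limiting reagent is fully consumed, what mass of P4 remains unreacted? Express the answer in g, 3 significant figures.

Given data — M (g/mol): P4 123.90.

290 g

n(P4) = 9.661 mol
n(O2) = 36.60 mol
n/ν for P4 = 9.661/1 = 9.661
n/ν for O2 = 36.60/5 = 7.320
Smallest n/ν is O2 → limiting reagent.
P4 consumed = (1/5) × 36.60 = 7.320 mol
P4 remaining = 9.661 − 7.320 = 2.341 mol
mass = 2.341 × 123.90 = 290.0 g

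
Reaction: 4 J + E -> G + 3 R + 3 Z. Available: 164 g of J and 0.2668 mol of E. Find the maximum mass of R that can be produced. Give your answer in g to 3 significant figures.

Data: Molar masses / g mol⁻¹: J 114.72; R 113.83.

n(J) = 164.0 / 114.72 = 1.430 mol
n(E) = 0.2668 mol
n/ν → J: 0.3575, E: 0.2668; E is limiting.
n(R) = (3/1) × 0.2668 = 0.8004 mol
mass = 0.8004 × 113.83 = 91.11 g

91.1 g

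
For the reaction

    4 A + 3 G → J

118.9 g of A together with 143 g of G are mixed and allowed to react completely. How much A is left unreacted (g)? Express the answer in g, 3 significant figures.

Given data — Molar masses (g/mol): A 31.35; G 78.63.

n(A) = 118.9 / 31.35 = 3.793 mol
n(G) = 143.0 / 78.63 = 1.819 mol
n/ν → A: 0.9483, G: 0.6063; G is limiting.
A consumed = (4/3) × 1.819 = 2.425 mol
A remaining = 3.793 − 2.425 = 1.368 mol
mass = 1.368 × 31.35 = 42.89 g

42.9 g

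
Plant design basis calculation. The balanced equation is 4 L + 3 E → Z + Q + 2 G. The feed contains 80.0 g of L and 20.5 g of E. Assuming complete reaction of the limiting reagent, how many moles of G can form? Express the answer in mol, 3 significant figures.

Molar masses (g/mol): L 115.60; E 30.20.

n(L) = 80.00 / 115.60 = 0.6920 mol
n(E) = 20.50 / 30.20 = 0.6788 mol
n/ν for L = 0.6920/4 = 0.1730
n/ν for E = 0.6788/3 = 0.2263
Smallest n/ν is L → limiting reagent.
n(G) = (2/4) × 0.6920 = 0.3460 mol

0.346 mol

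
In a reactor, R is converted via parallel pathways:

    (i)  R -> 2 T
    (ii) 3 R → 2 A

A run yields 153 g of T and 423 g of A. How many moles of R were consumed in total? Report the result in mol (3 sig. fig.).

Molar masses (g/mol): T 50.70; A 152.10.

5.68 mol

n(T) = 153 / 50.70 = 3.018 mol
n(A) = 423 / 152.10 = 2.781 mol
n(R) via (i) = (1/2)×3.018 = 1.509 mol
n(R) via (ii) = (3/2)×2.781 = 4.172 mol
total n(R) = 1.509 + 4.172 = 5.681 mol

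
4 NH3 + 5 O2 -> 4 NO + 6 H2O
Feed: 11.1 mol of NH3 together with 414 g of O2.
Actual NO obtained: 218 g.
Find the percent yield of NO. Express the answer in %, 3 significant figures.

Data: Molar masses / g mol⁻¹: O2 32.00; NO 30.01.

70.2 %

n(NH3) = 11.10 mol
n(O2) = 414.0 / 32.00 = 12.94 mol
n/ν for NH3 = 11.10/4 = 2.775
n/ν for O2 = 12.94/5 = 2.588
Smallest n/ν is O2 → limiting reagent.
theoretical n(NO) = (4/5) × 12.94 = 10.35 mol → 310.6 g
% yield = 218 / 310.6 × 100 = 70.19 %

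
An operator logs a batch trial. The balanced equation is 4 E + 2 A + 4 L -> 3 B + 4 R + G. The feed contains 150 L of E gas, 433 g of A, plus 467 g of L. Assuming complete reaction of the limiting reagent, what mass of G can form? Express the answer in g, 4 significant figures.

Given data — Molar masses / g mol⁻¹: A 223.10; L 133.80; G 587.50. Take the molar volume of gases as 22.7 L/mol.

512.6 g

n(E) = 150.0 / 22.7 = 6.608 mol
n(A) = 433.0 / 223.10 = 1.941 mol
n(L) = 467.0 / 133.80 = 3.490 mol
n/ν for E = 6.608/4 = 1.652
n/ν for A = 1.941/2 = 0.9705
n/ν for L = 3.490/4 = 0.8725
Smallest n/ν is L → limiting reagent.
n(G) = (1/4) × 3.490 = 0.8725 mol
mass = 0.8725 × 587.50 = 512.6 g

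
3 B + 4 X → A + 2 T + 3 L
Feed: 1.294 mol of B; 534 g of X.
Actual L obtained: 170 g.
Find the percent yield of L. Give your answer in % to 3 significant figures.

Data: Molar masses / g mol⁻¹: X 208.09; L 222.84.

59.0 %

n(B) = 1.294 mol
n(X) = 534.0 / 208.09 = 2.566 mol
n/ν for B = 1.294/3 = 0.4313
n/ν for X = 2.566/4 = 0.6415
Smallest n/ν is B → limiting reagent.
theoretical n(L) = (3/3) × 1.294 = 1.294 mol → 288.4 g
% yield = 170 / 288.4 × 100 = 58.95 %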